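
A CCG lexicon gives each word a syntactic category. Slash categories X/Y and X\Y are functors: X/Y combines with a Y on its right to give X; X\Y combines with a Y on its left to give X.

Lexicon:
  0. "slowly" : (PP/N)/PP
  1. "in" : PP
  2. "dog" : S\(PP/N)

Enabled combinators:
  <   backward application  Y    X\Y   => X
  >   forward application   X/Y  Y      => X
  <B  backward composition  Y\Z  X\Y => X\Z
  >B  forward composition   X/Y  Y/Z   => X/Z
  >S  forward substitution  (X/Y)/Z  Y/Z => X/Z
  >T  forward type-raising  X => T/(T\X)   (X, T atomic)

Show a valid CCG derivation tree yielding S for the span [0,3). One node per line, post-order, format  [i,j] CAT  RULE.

[0,1] (PP/N)/PP  lex  "slowly"
[1,2] PP  lex  "in"
[0,2] PP/N  >  k=1
[2,3] S\(PP/N)  lex  "dog"
[0,3] S  <  k=2

[0,3] S   <
  [0,2] PP/N   >
    [0,1] "slowly" : (PP/N)/PP
    [1,2] "in" : PP
  [2,3] "dog" : S\(PP/N)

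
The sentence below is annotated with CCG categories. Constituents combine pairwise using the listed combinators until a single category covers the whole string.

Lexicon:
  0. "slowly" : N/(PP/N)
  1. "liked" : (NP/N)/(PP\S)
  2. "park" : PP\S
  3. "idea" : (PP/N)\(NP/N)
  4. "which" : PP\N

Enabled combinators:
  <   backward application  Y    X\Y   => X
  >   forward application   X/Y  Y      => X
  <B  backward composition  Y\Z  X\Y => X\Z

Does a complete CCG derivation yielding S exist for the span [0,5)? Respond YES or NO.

NO

N/(PP/N) (NP/N)/(PP\S) PP\S (PP/N)\(NP/N) PP\N
CKY chart[0,5] = {PP}; S ∉ chart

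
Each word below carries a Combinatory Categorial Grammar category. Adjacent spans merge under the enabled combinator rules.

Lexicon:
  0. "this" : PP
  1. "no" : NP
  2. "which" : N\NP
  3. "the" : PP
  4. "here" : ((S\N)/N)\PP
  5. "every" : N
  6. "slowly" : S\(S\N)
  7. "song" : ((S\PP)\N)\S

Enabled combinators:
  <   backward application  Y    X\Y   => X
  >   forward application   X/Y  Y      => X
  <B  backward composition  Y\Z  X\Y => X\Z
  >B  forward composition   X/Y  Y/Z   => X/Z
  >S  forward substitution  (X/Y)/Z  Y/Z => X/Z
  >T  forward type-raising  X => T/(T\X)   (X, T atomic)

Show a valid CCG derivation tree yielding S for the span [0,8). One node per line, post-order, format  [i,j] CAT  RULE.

[0,8] S   <
  [0,1] "this" : PP
  [1,8] S\PP   <
    [1,3] N   <
      [1,2] "no" : NP
      [2,3] "which" : N\NP
    [3,8] (S\PP)\N   <
      [3,7] S   <
        [3,6] S\N   >
          [3,5] (S\N)/N   <
            [3,4] "the" : PP
            [4,5] "here" : ((S\N)/N)\PP
          [5,6] "every" : N
        [6,7] "slowly" : S\(S\N)
      [7,8] "song" : ((S\PP)\N)\S

[0,1] PP  lex  "this"
[1,2] NP  lex  "no"
[2,3] N\NP  lex  "which"
[1,3] N  <  k=2
[3,4] PP  lex  "the"
[4,5] ((S\N)/N)\PP  lex  "here"
[3,5] (S\N)/N  <  k=4
[5,6] N  lex  "every"
[3,6] S\N  >  k=5
[6,7] S\(S\N)  lex  "slowly"
[3,7] S  <  k=6
[7,8] ((S\PP)\N)\S  lex  "song"
[3,8] (S\PP)\N  <  k=7
[1,8] S\PP  <  k=3
[0,8] S  <  k=1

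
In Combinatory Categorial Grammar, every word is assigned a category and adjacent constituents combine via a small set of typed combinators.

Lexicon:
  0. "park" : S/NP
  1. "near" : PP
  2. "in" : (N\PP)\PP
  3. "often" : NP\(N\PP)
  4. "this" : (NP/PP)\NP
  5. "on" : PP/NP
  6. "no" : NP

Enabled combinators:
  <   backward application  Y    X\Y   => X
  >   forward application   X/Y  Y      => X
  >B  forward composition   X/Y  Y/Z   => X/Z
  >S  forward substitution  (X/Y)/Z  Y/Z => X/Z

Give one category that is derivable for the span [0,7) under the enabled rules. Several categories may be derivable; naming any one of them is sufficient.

[0,7] S   >
  [0,1] "park" : S/NP
  [1,7] NP   >
    [1,5] NP/PP   <
      [1,4] NP   <
        [1,3] N\PP   <
          [1,2] "near" : PP
          [2,3] "in" : (N\PP)\PP
        [3,4] "often" : NP\(N\PP)
      [4,5] "this" : (NP/PP)\NP
    [5,7] PP   >
      [5,6] "on" : PP/NP
      [6,7] "no" : NP

S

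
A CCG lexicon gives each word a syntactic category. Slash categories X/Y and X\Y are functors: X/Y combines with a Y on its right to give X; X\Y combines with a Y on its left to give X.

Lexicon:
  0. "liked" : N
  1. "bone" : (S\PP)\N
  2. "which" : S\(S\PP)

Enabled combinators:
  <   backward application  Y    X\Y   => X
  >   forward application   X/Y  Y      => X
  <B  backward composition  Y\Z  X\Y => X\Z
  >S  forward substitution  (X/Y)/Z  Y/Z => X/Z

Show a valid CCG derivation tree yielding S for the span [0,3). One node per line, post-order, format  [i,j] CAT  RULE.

[0,1] N  lex  "liked"
[1,2] (S\PP)\N  lex  "bone"
[2,3] S\(S\PP)  lex  "which"
[1,3] S\N  <B  k=2
[0,3] S  <  k=1

[0,3] S   <
  [0,1] "liked" : N
  [1,3] S\N   <B
    [1,2] "bone" : (S\PP)\N
    [2,3] "which" : S\(S\PP)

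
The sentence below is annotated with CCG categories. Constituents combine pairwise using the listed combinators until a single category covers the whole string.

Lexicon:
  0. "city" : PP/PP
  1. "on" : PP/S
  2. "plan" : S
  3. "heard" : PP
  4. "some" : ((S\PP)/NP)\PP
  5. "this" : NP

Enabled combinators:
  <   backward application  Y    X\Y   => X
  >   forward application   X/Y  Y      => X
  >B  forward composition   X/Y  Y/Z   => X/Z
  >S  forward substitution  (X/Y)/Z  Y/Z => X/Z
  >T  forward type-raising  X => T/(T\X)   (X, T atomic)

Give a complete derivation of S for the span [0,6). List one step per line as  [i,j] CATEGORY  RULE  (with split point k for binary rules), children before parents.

[0,6] S   <
  [0,3] PP   >
    [0,2] PP/S   >B
      [0,1] "city" : PP/PP
      [1,2] "on" : PP/S
    [2,3] "plan" : S
  [3,6] S\PP   >
    [3,5] (S\PP)/NP   <
      [3,4] "heard" : PP
      [4,5] "some" : ((S\PP)/NP)\PP
    [5,6] "this" : NP

[0,1] PP/PP  lex  "city"
[1,2] PP/S  lex  "on"
[0,2] PP/S  >B  k=1
[2,3] S  lex  "plan"
[0,3] PP  >  k=2
[3,4] PP  lex  "heard"
[4,5] ((S\PP)/NP)\PP  lex  "some"
[3,5] (S\PP)/NP  <  k=4
[5,6] NP  lex  "this"
[3,6] S\PP  >  k=5
[0,6] S  <  k=3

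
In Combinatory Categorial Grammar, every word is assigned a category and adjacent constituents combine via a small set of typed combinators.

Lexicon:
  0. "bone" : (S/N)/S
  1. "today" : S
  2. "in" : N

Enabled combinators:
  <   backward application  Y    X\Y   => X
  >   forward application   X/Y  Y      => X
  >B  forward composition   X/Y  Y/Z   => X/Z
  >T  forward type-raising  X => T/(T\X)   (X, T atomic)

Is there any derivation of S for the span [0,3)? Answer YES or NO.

[0,3] S   >
  [0,2] S/N   >
    [0,1] "bone" : (S/N)/S
    [1,2] "today" : S
  [2,3] "in" : N

YES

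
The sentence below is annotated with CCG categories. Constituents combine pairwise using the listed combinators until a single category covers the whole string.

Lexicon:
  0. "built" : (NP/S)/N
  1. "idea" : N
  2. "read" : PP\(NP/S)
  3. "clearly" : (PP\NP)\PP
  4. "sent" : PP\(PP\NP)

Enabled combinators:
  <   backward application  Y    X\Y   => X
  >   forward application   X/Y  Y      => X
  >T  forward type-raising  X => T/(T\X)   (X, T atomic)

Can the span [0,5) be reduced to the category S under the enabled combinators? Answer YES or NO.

(NP/S)/N N PP\(NP/S) (PP\NP)\PP PP\(PP\NP)
CKY chart[0,5] = {N/(N\PP), NP/(NP\PP), PP, PP/(PP\PP), S/(S\PP)}; S ∉ chart

NO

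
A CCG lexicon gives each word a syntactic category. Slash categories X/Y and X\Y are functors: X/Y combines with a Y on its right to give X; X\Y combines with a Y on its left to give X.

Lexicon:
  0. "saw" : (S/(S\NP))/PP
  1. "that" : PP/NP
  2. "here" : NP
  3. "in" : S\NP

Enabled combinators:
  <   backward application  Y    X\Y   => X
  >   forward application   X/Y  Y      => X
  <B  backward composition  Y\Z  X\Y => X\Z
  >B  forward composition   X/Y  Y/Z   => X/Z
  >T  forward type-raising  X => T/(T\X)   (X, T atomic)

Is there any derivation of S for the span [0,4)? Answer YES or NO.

[0,4] S   >
  [0,3] S/(S\NP)   >
    [0,1] "saw" : (S/(S\NP))/PP
    [1,3] PP   >
      [1,2] "that" : PP/NP
      [2,3] "here" : NP
  [3,4] "in" : S\NP

YES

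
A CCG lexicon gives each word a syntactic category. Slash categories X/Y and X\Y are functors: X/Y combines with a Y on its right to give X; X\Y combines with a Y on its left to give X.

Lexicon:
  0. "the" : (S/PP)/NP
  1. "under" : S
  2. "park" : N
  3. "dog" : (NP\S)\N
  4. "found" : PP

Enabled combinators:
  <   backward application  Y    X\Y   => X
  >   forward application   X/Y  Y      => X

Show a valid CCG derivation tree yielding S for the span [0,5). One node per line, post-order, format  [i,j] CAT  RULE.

[0,1] (S/PP)/NP  lex  "the"
[1,2] S  lex  "under"
[2,3] N  lex  "park"
[3,4] (NP\S)\N  lex  "dog"
[2,4] NP\S  <  k=3
[1,4] NP  <  k=2
[0,4] S/PP  >  k=1
[4,5] PP  lex  "found"
[0,5] S  >  k=4

[0,5] S   >
  [0,4] S/PP   >
    [0,1] "the" : (S/PP)/NP
    [1,4] NP   <
      [1,2] "under" : S
      [2,4] NP\S   <
        [2,3] "park" : N
        [3,4] "dog" : (NP\S)\N
  [4,5] "found" : PP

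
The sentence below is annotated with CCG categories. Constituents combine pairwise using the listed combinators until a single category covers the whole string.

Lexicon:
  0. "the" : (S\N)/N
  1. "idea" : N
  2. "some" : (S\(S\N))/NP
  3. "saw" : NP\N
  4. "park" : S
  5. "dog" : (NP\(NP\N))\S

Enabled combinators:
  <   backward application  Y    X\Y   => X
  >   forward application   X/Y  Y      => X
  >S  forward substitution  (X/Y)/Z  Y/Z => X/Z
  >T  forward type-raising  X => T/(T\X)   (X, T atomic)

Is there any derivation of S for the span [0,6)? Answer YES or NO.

[0,6] S   <
  [0,2] S\N   >
    [0,1] "the" : (S\N)/N
    [1,2] "idea" : N
  [2,6] S\(S\N)   >
    [2,3] "some" : (S\(S\N))/NP
    [3,6] NP   <
      [3,4] "saw" : NP\N
      [4,6] NP\(NP\N)   <
        [4,5] "park" : S
        [5,6] "dog" : (NP\(NP\N))\S

YES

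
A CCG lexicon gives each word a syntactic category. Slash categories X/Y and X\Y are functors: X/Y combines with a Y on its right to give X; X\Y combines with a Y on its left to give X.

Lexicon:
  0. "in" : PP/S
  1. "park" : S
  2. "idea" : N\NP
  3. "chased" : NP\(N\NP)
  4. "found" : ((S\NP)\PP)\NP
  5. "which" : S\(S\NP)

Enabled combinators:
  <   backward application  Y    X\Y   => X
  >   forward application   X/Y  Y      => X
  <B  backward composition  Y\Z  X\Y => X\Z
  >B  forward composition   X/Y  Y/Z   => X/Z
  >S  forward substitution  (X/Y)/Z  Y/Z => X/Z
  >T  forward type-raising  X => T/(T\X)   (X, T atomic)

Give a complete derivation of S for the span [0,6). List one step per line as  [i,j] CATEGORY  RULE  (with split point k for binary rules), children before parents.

[0,1] PP/S  lex  "in"
[1,2] S  lex  "park"
[0,2] PP  >  k=1
[2,3] N\NP  lex  "idea"
[3,4] NP\(N\NP)  lex  "chased"
[2,4] NP  <  k=3
[4,5] ((S\NP)\PP)\NP  lex  "found"
[2,5] (S\NP)\PP  <  k=4
[0,5] S\NP  <  k=2
[5,6] S\(S\NP)  lex  "which"
[0,6] S  <  k=5

[0,6] S   <
  [0,5] S\NP   <
    [0,2] PP   >
      [0,1] "in" : PP/S
      [1,2] "park" : S
    [2,5] (S\NP)\PP   <
      [2,4] NP   <
        [2,3] "idea" : N\NP
        [3,4] "chased" : NP\(N\NP)
      [4,5] "found" : ((S\NP)\PP)\NP
  [5,6] "which" : S\(S\NP)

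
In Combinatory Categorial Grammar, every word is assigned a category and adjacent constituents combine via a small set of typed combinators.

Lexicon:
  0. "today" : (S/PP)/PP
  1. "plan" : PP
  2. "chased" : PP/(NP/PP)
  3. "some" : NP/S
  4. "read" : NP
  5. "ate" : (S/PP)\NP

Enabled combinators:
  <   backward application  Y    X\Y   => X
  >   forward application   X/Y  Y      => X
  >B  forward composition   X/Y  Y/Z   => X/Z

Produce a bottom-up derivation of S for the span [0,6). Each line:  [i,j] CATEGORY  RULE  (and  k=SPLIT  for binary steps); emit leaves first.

[0,6] S   >
  [0,2] S/PP   >
    [0,1] "today" : (S/PP)/PP
    [1,2] "plan" : PP
  [2,6] PP   >
    [2,3] "chased" : PP/(NP/PP)
    [3,6] NP/PP   >B
      [3,4] "some" : NP/S
      [4,6] S/PP   <
        [4,5] "read" : NP
        [5,6] "ate" : (S/PP)\NP

[0,1] (S/PP)/PP  lex  "today"
[1,2] PP  lex  "plan"
[0,2] S/PP  >  k=1
[2,3] PP/(NP/PP)  lex  "chased"
[3,4] NP/S  lex  "some"
[4,5] NP  lex  "read"
[5,6] (S/PP)\NP  lex  "ate"
[4,6] S/PP  <  k=5
[3,6] NP/PP  >B  k=4
[2,6] PP  >  k=3
[0,6] S  >  k=2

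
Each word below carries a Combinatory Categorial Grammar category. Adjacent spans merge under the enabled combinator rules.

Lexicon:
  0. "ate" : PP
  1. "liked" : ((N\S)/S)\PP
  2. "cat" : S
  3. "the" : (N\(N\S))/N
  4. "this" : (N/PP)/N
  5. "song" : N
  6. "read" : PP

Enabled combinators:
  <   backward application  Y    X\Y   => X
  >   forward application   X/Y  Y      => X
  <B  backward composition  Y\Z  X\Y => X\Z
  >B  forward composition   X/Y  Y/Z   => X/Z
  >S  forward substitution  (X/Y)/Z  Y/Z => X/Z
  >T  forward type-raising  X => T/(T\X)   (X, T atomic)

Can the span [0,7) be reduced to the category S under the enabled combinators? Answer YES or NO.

PP ((N\S)/S)\PP S (N\(N\S))/N (N/PP)/N N PP
CKY chart[0,7] = {N, N/(N\N), NP/(NP\N), PP/(PP\N), S/(S\N)}; S ∉ chart

NO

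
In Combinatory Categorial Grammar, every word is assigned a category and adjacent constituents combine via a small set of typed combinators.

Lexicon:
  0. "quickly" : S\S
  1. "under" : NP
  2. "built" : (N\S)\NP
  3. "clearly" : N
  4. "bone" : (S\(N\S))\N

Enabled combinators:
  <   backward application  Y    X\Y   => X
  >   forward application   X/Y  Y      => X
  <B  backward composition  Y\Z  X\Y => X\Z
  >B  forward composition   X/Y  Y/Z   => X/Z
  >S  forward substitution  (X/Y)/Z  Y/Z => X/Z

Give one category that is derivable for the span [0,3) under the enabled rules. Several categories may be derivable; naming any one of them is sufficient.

N\S

[0,5] S   <
  [0,3] N\S   <B
    [0,1] "quickly" : S\S
    [1,3] N\S   <
      [1,2] "under" : NP
      [2,3] "built" : (N\S)\NP
  [3,5] S\(N\S)   <
    [3,4] "clearly" : N
    [4,5] "bone" : (S\(N\S))\N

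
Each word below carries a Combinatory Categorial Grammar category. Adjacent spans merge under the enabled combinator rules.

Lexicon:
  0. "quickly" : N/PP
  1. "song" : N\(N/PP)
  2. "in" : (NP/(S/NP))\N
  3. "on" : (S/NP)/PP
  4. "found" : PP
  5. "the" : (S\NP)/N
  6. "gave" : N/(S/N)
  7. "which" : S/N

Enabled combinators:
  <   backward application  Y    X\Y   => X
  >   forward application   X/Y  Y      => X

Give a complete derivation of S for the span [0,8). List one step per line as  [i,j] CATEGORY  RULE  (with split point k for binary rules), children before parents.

[0,1] N/PP  lex  "quickly"
[1,2] N\(N/PP)  lex  "song"
[0,2] N  <  k=1
[2,3] (NP/(S/NP))\N  lex  "in"
[0,3] NP/(S/NP)  <  k=2
[3,4] (S/NP)/PP  lex  "on"
[4,5] PP  lex  "found"
[3,5] S/NP  >  k=4
[0,5] NP  >  k=3
[5,6] (S\NP)/N  lex  "the"
[6,7] N/(S/N)  lex  "gave"
[7,8] S/N  lex  "which"
[6,8] N  >  k=7
[5,8] S\NP  >  k=6
[0,8] S  <  k=5

[0,8] S   <
  [0,5] NP   >
    [0,3] NP/(S/NP)   <
      [0,2] N   <
        [0,1] "quickly" : N/PP
        [1,2] "song" : N\(N/PP)
      [2,3] "in" : (NP/(S/NP))\N
    [3,5] S/NP   >
      [3,4] "on" : (S/NP)/PP
      [4,5] "found" : PP
  [5,8] S\NP   >
    [5,6] "the" : (S\NP)/N
    [6,8] N   >
      [6,7] "gave" : N/(S/N)
      [7,8] "which" : S/N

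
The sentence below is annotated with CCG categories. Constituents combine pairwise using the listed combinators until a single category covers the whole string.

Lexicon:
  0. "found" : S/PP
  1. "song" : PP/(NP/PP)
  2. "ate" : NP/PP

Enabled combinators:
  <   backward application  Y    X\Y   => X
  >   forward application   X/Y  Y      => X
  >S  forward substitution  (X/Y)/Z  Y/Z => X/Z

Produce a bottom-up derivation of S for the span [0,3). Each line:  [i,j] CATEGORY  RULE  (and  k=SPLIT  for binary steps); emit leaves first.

[0,3] S   >
  [0,1] "found" : S/PP
  [1,3] PP   >
    [1,2] "song" : PP/(NP/PP)
    [2,3] "ate" : NP/PP

[0,1] S/PP  lex  "found"
[1,2] PP/(NP/PP)  lex  "song"
[2,3] NP/PP  lex  "ate"
[1,3] PP  >  k=2
[0,3] S  >  k=1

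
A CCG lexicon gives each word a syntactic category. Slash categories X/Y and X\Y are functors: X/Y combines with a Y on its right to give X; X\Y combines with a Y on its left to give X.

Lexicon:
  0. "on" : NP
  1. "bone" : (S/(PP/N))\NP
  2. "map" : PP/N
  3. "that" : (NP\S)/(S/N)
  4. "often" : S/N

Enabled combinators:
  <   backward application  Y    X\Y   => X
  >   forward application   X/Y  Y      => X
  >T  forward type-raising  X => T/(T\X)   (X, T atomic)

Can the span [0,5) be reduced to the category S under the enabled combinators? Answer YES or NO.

NO

NP (S/(PP/N))\NP PP/N (NP\S)/(S/N) S/N
CKY chart[0,5] = {N/(N\NP), NP, NP/(NP\NP), PP/(PP\NP), S/(S\NP)}; S ∉ chart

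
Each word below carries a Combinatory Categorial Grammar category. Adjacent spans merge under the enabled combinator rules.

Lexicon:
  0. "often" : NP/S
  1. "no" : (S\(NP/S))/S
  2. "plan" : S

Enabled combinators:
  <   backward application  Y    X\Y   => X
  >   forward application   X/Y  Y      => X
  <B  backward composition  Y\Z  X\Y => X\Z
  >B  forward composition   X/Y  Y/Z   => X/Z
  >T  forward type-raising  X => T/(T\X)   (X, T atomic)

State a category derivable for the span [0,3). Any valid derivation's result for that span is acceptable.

[0,3] S   <
  [0,1] "often" : NP/S
  [1,3] S\(NP/S)   >
    [1,2] "no" : (S\(NP/S))/S
    [2,3] "plan" : S

S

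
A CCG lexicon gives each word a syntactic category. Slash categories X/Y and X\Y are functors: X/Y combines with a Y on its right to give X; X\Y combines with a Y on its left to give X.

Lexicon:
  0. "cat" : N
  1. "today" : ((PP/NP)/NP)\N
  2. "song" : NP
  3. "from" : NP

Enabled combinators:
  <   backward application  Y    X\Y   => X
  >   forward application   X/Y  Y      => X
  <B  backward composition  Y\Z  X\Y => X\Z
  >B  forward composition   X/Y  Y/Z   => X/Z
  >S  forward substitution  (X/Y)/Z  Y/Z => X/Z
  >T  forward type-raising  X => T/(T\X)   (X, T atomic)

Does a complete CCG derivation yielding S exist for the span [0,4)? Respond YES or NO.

N ((PP/NP)/NP)\N NP NP
CKY chart[0,4] = {N/(N\PP), NP/(NP\PP), PP, PP/(NP\NP), PP/(PP\PP), S/(S\PP)}; S ∉ chart

NO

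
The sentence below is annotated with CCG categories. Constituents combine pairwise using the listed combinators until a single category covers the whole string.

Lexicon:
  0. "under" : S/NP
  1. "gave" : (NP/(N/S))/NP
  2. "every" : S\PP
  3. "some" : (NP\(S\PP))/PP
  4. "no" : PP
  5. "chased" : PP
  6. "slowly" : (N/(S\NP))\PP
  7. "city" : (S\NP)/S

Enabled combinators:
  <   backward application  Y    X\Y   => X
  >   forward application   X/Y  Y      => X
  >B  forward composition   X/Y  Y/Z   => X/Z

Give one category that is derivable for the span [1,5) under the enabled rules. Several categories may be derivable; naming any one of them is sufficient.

[0,8] S   >
  [0,1] "under" : S/NP
  [1,8] NP   >
    [1,5] NP/(N/S)   >
      [1,2] "gave" : (NP/(N/S))/NP
      [2,5] NP   <
        [2,3] "every" : S\PP
        [3,5] NP\(S\PP)   >
          [3,4] "some" : (NP\(S\PP))/PP
          [4,5] "no" : PP
    [5,8] N/S   >B
      [5,7] N/(S\NP)   <
        [5,6] "chased" : PP
        [6,7] "slowly" : (N/(S\NP))\PP
      [7,8] "city" : (S\NP)/S

NP/(N/S)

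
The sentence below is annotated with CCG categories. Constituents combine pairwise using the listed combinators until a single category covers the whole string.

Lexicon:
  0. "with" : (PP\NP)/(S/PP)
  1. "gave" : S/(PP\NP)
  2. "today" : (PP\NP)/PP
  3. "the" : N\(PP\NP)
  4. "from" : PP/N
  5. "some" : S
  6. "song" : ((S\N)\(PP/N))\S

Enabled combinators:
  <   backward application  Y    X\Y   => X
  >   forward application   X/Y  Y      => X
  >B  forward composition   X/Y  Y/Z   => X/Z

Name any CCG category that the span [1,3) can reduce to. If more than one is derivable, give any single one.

[0,7] S   <
  [0,4] N   <
    [0,3] PP\NP   >
      [0,1] "with" : (PP\NP)/(S/PP)
      [1,3] S/PP   >B
        [1,2] "gave" : S/(PP\NP)
        [2,3] "today" : (PP\NP)/PP
    [3,4] "the" : N\(PP\NP)
  [4,7] S\N   <
    [4,5] "from" : PP/N
    [5,7] (S\N)\(PP/N)   <
      [5,6] "some" : S
      [6,7] "song" : ((S\N)\(PP/N))\S

S/PP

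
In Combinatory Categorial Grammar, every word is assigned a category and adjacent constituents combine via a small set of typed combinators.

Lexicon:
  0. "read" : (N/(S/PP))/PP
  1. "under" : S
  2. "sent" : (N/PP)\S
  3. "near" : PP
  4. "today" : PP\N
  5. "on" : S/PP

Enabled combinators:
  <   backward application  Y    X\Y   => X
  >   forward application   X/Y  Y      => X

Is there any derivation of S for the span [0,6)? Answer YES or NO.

NO

(N/(S/PP))/PP S (N/PP)\S PP PP\N S/PP
CKY chart[0,6] = {N}; S ∉ chart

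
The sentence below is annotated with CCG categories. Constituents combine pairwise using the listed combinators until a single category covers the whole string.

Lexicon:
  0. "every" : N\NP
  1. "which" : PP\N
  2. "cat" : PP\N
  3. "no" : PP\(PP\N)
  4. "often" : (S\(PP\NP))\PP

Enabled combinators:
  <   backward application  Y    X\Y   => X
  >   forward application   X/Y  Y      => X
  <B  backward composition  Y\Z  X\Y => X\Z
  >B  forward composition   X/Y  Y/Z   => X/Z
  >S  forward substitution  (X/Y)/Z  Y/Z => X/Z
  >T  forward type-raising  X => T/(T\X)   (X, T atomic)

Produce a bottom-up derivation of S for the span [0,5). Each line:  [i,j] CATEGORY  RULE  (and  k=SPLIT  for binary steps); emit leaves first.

[0,5] S   <
  [0,2] PP\NP   <B
    [0,1] "every" : N\NP
    [1,2] "which" : PP\N
  [2,5] S\(PP\NP)   <
    [2,4] PP   <
      [2,3] "cat" : PP\N
      [3,4] "no" : PP\(PP\N)
    [4,5] "often" : (S\(PP\NP))\PP

[0,1] N\NP  lex  "every"
[1,2] PP\N  lex  "which"
[0,2] PP\NP  <B  k=1
[2,3] PP\N  lex  "cat"
[3,4] PP\(PP\N)  lex  "no"
[2,4] PP  <  k=3
[4,5] (S\(PP\NP))\PP  lex  "often"
[2,5] S\(PP\NP)  <  k=4
[0,5] S  <  k=2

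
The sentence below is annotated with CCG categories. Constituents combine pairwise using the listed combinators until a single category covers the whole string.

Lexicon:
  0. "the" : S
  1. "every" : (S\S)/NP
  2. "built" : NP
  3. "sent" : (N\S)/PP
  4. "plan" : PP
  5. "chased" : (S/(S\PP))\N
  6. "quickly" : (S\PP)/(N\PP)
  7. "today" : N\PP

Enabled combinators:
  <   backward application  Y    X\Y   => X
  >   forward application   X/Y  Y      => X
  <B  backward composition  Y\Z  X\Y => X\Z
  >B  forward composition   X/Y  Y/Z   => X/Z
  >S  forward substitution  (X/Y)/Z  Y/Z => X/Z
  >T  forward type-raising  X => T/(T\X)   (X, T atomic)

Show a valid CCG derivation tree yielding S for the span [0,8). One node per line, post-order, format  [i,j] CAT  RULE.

[0,8] S   >
  [0,6] S/(S\PP)   <
    [0,5] N   >
      [0,1] N/(N\S)   >T
        [0,1] "the" : S
      [1,5] N\S   <B
        [1,3] S\S   >
          [1,2] "every" : (S\S)/NP
          [2,3] "built" : NP
        [3,5] N\S   >
          [3,4] "sent" : (N\S)/PP
          [4,5] "plan" : PP
    [5,6] "chased" : (S/(S\PP))\N
  [6,8] S\PP   >
    [6,7] "quickly" : (S\PP)/(N\PP)
    [7,8] "today" : N\PP

[0,1] S  lex  "the"
[0,1] N/(N\S)  >T
[1,2] (S\S)/NP  lex  "every"
[2,3] NP  lex  "built"
[1,3] S\S  >  k=2
[3,4] (N\S)/PP  lex  "sent"
[4,5] PP  lex  "plan"
[3,5] N\S  >  k=4
[1,5] N\S  <B  k=3
[0,5] N  >  k=1
[5,6] (S/(S\PP))\N  lex  "chased"
[0,6] S/(S\PP)  <  k=5
[6,7] (S\PP)/(N\PP)  lex  "quickly"
[7,8] N\PP  lex  "today"
[6,8] S\PP  >  k=7
[0,8] S  >  k=6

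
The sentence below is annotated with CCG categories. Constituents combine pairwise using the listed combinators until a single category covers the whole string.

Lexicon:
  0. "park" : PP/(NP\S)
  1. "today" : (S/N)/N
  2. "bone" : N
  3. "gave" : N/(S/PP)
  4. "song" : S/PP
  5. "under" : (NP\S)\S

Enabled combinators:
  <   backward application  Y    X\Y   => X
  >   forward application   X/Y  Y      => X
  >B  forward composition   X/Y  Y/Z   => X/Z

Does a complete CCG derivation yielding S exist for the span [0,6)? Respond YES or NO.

NO

PP/(NP\S) (S/N)/N N N/(S/PP) S/PP (NP\S)\S
CKY chart[0,6] = {PP}; S ∉ chart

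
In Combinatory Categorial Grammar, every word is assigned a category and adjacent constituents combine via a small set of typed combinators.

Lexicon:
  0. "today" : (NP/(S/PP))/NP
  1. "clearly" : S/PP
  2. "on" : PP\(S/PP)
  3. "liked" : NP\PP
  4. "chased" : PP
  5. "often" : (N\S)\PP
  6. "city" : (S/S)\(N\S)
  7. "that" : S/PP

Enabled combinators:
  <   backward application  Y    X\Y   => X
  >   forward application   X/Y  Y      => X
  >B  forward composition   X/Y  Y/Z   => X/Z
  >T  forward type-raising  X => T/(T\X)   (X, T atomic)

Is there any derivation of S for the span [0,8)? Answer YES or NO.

(NP/(S/PP))/NP S/PP PP\(S/PP) NP\PP PP (N\S)\PP (S/S)\(N\S) S/PP
CKY chart[0,8] = {N/(N\NP), NP, NP/(NP\NP), PP/(PP\NP), S/(S\NP)}; S ∉ chart

NO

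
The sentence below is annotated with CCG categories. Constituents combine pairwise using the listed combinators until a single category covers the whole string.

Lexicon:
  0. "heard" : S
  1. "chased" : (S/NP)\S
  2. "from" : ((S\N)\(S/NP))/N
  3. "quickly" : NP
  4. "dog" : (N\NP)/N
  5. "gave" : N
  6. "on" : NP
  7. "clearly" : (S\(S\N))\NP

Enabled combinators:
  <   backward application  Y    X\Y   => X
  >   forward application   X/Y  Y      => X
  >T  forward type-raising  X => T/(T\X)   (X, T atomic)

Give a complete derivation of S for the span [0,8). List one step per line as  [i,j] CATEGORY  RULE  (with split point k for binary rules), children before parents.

[0,8] S   <
  [0,6] S\N   <
    [0,2] S/NP   <
      [0,1] "heard" : S
      [1,2] "chased" : (S/NP)\S
    [2,6] (S\N)\(S/NP)   >
      [2,3] "from" : ((S\N)\(S/NP))/N
      [3,6] N   <
        [3,4] "quickly" : NP
        [4,6] N\NP   >
          [4,5] "dog" : (N\NP)/N
          [5,6] "gave" : N
  [6,8] S\(S\N)   <
    [6,7] "on" : NP
    [7,8] "clearly" : (S\(S\N))\NP

[0,1] S  lex  "heard"
[1,2] (S/NP)\S  lex  "chased"
[0,2] S/NP  <  k=1
[2,3] ((S\N)\(S/NP))/N  lex  "from"
[3,4] NP  lex  "quickly"
[4,5] (N\NP)/N  lex  "dog"
[5,6] N  lex  "gave"
[4,6] N\NP  >  k=5
[3,6] N  <  k=4
[2,6] (S\N)\(S/NP)  >  k=3
[0,6] S\N  <  k=2
[6,7] NP  lex  "on"
[7,8] (S\(S\N))\NP  lex  "clearly"
[6,8] S\(S\N)  <  k=7
[0,8] S  <  k=6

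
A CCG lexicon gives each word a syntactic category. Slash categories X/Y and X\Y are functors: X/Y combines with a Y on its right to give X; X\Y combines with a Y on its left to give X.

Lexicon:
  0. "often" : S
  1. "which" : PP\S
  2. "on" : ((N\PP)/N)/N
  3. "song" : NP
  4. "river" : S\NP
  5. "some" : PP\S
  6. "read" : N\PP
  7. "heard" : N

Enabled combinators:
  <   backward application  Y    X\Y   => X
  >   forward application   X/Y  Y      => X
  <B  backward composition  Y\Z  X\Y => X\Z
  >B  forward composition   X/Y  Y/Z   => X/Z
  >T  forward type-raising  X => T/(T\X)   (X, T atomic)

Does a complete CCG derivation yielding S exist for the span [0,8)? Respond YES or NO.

S PP\S ((N\PP)/N)/N NP S\NP PP\S N\PP N
CKY chart[0,8] = {N, N/(N\N), NP/(NP\N), PP/(PP\N), S/(S\N)}; S ∉ chart

NO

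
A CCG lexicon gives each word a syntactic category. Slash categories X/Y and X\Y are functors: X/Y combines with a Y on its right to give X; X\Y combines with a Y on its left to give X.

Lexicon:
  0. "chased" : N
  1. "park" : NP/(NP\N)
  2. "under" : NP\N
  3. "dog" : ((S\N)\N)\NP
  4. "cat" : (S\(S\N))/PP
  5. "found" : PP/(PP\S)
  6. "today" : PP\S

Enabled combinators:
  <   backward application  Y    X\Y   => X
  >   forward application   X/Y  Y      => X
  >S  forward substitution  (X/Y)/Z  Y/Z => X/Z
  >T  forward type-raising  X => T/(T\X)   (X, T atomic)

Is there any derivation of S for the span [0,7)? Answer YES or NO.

[0,7] S   <
  [0,4] S\N   <
    [0,1] "chased" : N
    [1,4] (S\N)\N   <
      [1,3] NP   >
        [1,2] "park" : NP/(NP\N)
        [2,3] "under" : NP\N
      [3,4] "dog" : ((S\N)\N)\NP
  [4,7] S\(S\N)   >
    [4,5] "cat" : (S\(S\N))/PP
    [5,7] PP   >
      [5,6] "found" : PP/(PP\S)
      [6,7] "today" : PP\S

YES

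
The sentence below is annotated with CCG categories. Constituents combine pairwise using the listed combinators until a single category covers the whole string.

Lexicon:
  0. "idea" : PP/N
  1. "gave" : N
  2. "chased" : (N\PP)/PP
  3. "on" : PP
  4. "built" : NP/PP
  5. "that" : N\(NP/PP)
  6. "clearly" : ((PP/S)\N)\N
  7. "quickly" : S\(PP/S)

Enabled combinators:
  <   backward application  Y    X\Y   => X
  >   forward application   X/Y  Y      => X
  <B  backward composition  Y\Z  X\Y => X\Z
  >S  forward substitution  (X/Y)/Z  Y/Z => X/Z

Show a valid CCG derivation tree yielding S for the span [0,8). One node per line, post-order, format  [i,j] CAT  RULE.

[0,1] PP/N  lex  "idea"
[1,2] N  lex  "gave"
[0,2] PP  >  k=1
[2,3] (N\PP)/PP  lex  "chased"
[3,4] PP  lex  "on"
[2,4] N\PP  >  k=3
[0,4] N  <  k=2
[4,5] NP/PP  lex  "built"
[5,6] N\(NP/PP)  lex  "that"
[4,6] N  <  k=5
[6,7] ((PP/S)\N)\N  lex  "clearly"
[4,7] (PP/S)\N  <  k=6
[7,8] S\(PP/S)  lex  "quickly"
[4,8] S\N  <B  k=7
[0,8] S  <  k=4

[0,8] S   <
  [0,4] N   <
    [0,2] PP   >
      [0,1] "idea" : PP/N
      [1,2] "gave" : N
    [2,4] N\PP   >
      [2,3] "chased" : (N\PP)/PP
      [3,4] "on" : PP
  [4,8] S\N   <B
    [4,7] (PP/S)\N   <
      [4,6] N   <
        [4,5] "built" : NP/PP
        [5,6] "that" : N\(NP/PP)
      [6,7] "clearly" : ((PP/S)\N)\N
    [7,8] "quickly" : S\(PP/S)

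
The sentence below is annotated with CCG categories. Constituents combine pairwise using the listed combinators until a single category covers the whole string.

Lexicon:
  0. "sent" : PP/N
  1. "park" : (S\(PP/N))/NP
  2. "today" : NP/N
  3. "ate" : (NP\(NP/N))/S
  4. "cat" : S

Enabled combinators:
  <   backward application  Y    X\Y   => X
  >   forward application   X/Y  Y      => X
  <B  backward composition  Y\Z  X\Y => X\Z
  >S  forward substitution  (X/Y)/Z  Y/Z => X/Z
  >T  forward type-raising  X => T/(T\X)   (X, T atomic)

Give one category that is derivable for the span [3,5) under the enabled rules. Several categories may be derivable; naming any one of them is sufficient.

NP\(NP/N)

[0,5] S   <
  [0,1] "sent" : PP/N
  [1,5] S\(PP/N)   >
    [1,2] "park" : (S\(PP/N))/NP
    [2,5] NP   <
      [2,3] "today" : NP/N
      [3,5] NP\(NP/N)   >
        [3,4] "ate" : (NP\(NP/N))/S
        [4,5] "cat" : S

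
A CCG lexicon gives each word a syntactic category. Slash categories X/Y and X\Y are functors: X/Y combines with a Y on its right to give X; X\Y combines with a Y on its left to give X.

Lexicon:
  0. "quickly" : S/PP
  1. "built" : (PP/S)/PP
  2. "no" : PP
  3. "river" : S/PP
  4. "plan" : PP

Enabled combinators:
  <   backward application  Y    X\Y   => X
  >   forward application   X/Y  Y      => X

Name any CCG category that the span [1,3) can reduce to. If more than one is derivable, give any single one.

PP/S

[0,5] S   >
  [0,1] "quickly" : S/PP
  [1,5] PP   >
    [1,3] PP/S   >
      [1,2] "built" : (PP/S)/PP
      [2,3] "no" : PP
    [3,5] S   >
      [3,4] "river" : S/PP
      [4,5] "plan" : PP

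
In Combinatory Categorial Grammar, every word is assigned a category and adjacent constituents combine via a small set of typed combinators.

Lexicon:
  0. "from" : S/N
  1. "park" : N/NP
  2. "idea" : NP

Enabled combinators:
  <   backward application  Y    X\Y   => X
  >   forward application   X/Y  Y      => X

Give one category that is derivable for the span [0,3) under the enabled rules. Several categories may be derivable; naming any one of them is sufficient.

S

[0,3] S   >
  [0,1] "from" : S/N
  [1,3] N   >
    [1,2] "park" : N/NP
    [2,3] "idea" : NP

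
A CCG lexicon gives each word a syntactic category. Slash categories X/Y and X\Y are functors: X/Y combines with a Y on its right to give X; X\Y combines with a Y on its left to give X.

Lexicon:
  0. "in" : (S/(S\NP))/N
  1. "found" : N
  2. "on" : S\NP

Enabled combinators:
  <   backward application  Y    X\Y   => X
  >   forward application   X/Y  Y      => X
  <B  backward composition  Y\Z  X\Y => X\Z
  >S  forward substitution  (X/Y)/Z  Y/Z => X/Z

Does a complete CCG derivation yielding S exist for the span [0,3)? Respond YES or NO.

[0,3] S   >
  [0,2] S/(S\NP)   >
    [0,1] "in" : (S/(S\NP))/N
    [1,2] "found" : N
  [2,3] "on" : S\NP

YES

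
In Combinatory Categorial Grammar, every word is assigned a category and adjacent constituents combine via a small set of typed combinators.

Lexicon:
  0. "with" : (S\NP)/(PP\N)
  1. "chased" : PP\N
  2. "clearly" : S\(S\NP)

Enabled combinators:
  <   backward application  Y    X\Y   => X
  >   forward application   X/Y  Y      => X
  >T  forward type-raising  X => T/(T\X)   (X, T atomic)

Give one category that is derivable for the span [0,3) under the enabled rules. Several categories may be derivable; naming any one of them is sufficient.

[0,3] S   <
  [0,2] S\NP   >
    [0,1] "with" : (S\NP)/(PP\N)
    [1,2] "chased" : PP\N
  [2,3] "clearly" : S\(S\NP)

S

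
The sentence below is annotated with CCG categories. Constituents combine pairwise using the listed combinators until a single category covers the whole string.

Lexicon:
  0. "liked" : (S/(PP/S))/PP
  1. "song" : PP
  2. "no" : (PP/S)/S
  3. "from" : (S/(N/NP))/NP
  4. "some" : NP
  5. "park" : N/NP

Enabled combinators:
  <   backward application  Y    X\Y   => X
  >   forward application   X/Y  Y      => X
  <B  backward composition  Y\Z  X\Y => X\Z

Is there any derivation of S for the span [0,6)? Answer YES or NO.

[0,6] S   >
  [0,2] S/(PP/S)   >
    [0,1] "liked" : (S/(PP/S))/PP
    [1,2] "song" : PP
  [2,6] PP/S   >
    [2,3] "no" : (PP/S)/S
    [3,6] S   >
      [3,5] S/(N/NP)   >
        [3,4] "from" : (S/(N/NP))/NP
        [4,5] "some" : NP
      [5,6] "park" : N/NP

YES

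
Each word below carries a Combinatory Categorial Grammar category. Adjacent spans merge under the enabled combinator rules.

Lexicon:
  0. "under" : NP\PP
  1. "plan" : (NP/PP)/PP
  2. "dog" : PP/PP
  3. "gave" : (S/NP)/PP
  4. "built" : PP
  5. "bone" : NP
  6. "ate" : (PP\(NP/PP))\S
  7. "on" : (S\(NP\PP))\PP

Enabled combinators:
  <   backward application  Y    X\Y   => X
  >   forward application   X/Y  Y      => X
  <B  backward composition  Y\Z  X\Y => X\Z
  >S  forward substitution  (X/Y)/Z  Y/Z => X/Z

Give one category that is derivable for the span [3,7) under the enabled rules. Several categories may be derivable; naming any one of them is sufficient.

PP\(NP/PP)

[0,8] S   <
  [0,1] "under" : NP\PP
  [1,8] S\(NP\PP)   <
    [1,7] PP   <
      [1,3] NP/PP   >S
        [1,2] "plan" : (NP/PP)/PP
        [2,3] "dog" : PP/PP
      [3,7] PP\(NP/PP)   <
        [3,6] S   >
          [3,5] S/NP   >
            [3,4] "gave" : (S/NP)/PP
            [4,5] "built" : PP
          [5,6] "bone" : NP
        [6,7] "ate" : (PP\(NP/PP))\S
    [7,8] "on" : (S\(NP\PP))\PP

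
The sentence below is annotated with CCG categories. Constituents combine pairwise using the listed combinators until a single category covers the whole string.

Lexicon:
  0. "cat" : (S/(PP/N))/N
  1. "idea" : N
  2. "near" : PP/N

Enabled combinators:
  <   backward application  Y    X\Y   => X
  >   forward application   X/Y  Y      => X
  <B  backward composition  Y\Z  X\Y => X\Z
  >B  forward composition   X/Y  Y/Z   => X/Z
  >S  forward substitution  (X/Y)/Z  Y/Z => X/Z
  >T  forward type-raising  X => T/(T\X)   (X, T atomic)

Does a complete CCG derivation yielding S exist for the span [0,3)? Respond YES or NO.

YES

[0,3] S   >
  [0,2] S/(PP/N)   >
    [0,1] "cat" : (S/(PP/N))/N
    [1,2] "idea" : N
  [2,3] "near" : PP/N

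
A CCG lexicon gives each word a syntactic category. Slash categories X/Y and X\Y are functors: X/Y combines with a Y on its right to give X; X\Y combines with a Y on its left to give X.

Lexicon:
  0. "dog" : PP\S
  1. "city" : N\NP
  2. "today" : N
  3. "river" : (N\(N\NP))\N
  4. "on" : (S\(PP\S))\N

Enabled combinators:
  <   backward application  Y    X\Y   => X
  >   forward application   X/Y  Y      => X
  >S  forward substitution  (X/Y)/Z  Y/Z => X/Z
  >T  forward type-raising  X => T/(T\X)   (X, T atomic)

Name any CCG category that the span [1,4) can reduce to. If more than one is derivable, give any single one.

N

[0,5] S   <
  [0,1] "dog" : PP\S
  [1,5] S\(PP\S)   <
    [1,4] N   <
      [1,2] "city" : N\NP
      [2,4] N\(N\NP)   <
        [2,3] "today" : N
        [3,4] "river" : (N\(N\NP))\N
    [4,5] "on" : (S\(PP\S))\N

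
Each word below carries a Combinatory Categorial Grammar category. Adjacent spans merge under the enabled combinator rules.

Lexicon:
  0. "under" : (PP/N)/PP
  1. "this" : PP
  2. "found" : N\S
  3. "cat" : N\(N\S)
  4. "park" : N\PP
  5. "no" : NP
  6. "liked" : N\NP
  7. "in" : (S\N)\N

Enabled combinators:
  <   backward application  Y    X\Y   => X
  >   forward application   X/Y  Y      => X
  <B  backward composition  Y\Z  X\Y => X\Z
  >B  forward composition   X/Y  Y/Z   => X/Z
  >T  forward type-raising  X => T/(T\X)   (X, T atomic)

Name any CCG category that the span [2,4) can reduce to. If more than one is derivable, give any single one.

[0,8] S   <
  [0,5] N   <
    [0,4] PP   >
      [0,2] PP/N   >
        [0,1] "under" : (PP/N)/PP
        [1,2] "this" : PP
      [2,4] N   <
        [2,3] "found" : N\S
        [3,4] "cat" : N\(N\S)
    [4,5] "park" : N\PP
  [5,8] S\N   <
    [5,7] N   <
      [5,6] "no" : NP
      [6,7] "liked" : N\NP
    [7,8] "in" : (S\N)\N

N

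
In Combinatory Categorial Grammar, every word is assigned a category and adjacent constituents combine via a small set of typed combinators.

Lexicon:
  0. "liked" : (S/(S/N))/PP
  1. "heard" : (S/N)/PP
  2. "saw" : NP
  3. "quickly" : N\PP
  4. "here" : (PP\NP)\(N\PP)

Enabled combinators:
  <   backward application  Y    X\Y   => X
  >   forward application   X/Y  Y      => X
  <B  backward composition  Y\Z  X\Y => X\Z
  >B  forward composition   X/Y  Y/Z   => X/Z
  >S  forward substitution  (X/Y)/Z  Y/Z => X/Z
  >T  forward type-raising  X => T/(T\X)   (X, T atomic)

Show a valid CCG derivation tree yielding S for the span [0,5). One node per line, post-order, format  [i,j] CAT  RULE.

[0,1] (S/(S/N))/PP  lex  "liked"
[1,2] (S/N)/PP  lex  "heard"
[0,2] S/PP  >S  k=1
[2,3] NP  lex  "saw"
[2,3] PP/(PP\NP)  >T
[3,4] N\PP  lex  "quickly"
[4,5] (PP\NP)\(N\PP)  lex  "here"
[3,5] PP\NP  <  k=4
[2,5] PP  >  k=3
[0,5] S  >  k=2

[0,5] S   >
  [0,2] S/PP   >S
    [0,1] "liked" : (S/(S/N))/PP
    [1,2] "heard" : (S/N)/PP
  [2,5] PP   >
    [2,3] PP/(PP\NP)   >T
      [2,3] "saw" : NP
    [3,5] PP\NP   <
      [3,4] "quickly" : N\PP
      [4,5] "here" : (PP\NP)\(N\PP)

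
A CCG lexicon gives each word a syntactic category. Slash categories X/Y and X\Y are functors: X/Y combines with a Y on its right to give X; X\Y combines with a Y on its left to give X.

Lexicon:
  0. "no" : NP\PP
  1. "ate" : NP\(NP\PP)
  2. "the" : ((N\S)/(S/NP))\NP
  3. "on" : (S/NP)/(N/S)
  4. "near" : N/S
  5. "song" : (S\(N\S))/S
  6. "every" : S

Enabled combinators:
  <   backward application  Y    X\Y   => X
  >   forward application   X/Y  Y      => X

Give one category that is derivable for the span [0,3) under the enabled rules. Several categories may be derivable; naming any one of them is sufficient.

(N\S)/(S/NP)

[0,7] S   <
  [0,5] N\S   >
    [0,3] (N\S)/(S/NP)   <
      [0,2] NP   <
        [0,1] "no" : NP\PP
        [1,2] "ate" : NP\(NP\PP)
      [2,3] "the" : ((N\S)/(S/NP))\NP
    [3,5] S/NP   >
      [3,4] "on" : (S/NP)/(N/S)
      [4,5] "near" : N/S
  [5,7] S\(N\S)   >
    [5,6] "song" : (S\(N\S))/S
    [6,7] "every" : S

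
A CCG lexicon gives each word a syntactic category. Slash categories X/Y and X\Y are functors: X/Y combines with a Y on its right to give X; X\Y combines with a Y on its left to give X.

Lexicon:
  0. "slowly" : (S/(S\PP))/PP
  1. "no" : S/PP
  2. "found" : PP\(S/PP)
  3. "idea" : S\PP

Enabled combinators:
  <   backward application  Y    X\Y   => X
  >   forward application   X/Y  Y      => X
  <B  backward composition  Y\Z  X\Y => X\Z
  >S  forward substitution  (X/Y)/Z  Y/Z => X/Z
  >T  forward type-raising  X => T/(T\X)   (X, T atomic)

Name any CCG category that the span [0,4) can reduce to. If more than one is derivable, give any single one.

S

[0,4] S   >
  [0,3] S/(S\PP)   >
    [0,1] "slowly" : (S/(S\PP))/PP
    [1,3] PP   <
      [1,2] "no" : S/PP
      [2,3] "found" : PP\(S/PP)
  [3,4] "idea" : S\PP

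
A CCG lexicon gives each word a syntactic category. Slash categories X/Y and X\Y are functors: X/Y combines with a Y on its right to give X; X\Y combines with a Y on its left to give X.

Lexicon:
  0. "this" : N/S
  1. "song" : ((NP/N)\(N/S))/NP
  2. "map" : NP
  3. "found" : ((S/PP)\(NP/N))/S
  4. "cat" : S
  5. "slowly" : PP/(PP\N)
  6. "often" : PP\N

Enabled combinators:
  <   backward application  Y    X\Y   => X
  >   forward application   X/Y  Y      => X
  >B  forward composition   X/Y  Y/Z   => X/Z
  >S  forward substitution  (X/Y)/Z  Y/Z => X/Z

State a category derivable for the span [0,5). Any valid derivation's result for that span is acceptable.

[0,7] S   >
  [0,5] S/PP   <
    [0,3] NP/N   <
      [0,1] "this" : N/S
      [1,3] (NP/N)\(N/S)   >
        [1,2] "song" : ((NP/N)\(N/S))/NP
        [2,3] "map" : NP
    [3,5] (S/PP)\(NP/N)   >
      [3,4] "found" : ((S/PP)\(NP/N))/S
      [4,5] "cat" : S
  [5,7] PP   >
    [5,6] "slowly" : PP/(PP\N)
    [6,7] "often" : PP\N

S/PP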